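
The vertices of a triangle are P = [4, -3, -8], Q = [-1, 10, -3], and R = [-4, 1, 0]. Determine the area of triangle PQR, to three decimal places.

59.397

PQ = (-5, 13, 5),  PR = (-8, 4, 8)
i: 13·8 - 5·4 = 104 - 20 = 84
j: 5·(-8) - (-5)·8 = -40 - (-40) = 0
k: (-5)·4 - 13·(-8) = -20 - (-104) = 84
PQ × PR = (84, 0, 84)
|PQ × PR| = √14112 ≈ 118.7939
area = ½ · 118.7939 ≈ 59.397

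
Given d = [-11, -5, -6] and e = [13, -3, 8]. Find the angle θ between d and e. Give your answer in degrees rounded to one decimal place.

d · e = (-11)·13 + (-5)·(-3) + (-6)·8 = -143 + 15 - 48 = -176
|d|² = 121 + 25 + 36 = 182,  |d| = √182 ≈ 13.490738
|e|² = 169 + 9 + 64 = 242,  |e| = √242 ≈ 15.556349
cos θ = -176 / (13.490738 · 15.556349) ≈ -0.83863
θ = arccos(-0.83863) ≈ 147.0°

147.0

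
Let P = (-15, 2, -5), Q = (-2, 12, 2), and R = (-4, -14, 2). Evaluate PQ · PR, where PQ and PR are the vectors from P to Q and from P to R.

PQ = Q − P = (13, 10, 7)
PR = R − P = (11, -16, 7)
PQ · PR = 13·11 + 10·(-16) + 7·7 = 143 - 160 + 49 = 32

32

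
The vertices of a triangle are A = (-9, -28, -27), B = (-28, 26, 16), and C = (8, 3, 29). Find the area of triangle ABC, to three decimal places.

AB = (-19, 54, 43),  AC = (17, 31, 56)
i: 54·56 - 43·31 = 3024 - 1333 = 1691
j: 43·17 - (-19)·56 = 731 - (-1064) = 1795
k: (-19)·31 - 54·17 = -589 - 918 = -1507
AB × AC = (1691, 1795, -1507)
|AB × AC| = √8352555 ≈ 2890.0787
area = ½ · 2890.0787 ≈ 1445.039

1445.039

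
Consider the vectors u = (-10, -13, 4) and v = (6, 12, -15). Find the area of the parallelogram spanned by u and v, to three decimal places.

i: (-13)·(-15) - 4·12 = 195 - 48 = 147
j: 4·6 - (-10)·(-15) = 24 - 150 = -126
k: (-10)·12 - (-13)·6 = -120 - (-78) = -42
u × v = (147, -126, -42)
|u × v| = √(147² + (-126)² + (-42)²) = √39249 ≈ 198.1136

198.114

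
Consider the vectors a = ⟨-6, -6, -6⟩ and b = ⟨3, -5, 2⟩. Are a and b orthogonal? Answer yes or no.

a · b = (-6)·3 + (-6)·(-5) + (-6)·2 = -18 + 30 - 12 = 0
Zero, so the vectors are orthogonal.

yes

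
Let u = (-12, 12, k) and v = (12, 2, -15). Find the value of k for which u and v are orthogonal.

u · v = (-12)·12 + 12·2 + k·(-15) = -120 - 15k
Set equal to 0: -15k = 120, so k = -8.

-8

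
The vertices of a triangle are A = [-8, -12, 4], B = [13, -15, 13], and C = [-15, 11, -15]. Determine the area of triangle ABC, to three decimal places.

AB = (21, -3, 9),  AC = (-7, 23, -19)
i: (-3)·(-19) - 9·23 = 57 - 207 = -150
j: 9·(-7) - 21·(-19) = -63 - (-399) = 336
k: 21·23 - (-3)·(-7) = 483 - 21 = 462
AB × AC = (-150, 336, 462)
|AB × AC| = √348840 ≈ 590.6268
area = ½ · 590.6268 ≈ 295.313

295.313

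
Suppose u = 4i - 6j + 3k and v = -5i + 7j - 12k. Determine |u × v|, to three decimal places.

i: (-6)·(-12) - 3·7 = 72 - 21 = 51
j: 3·(-5) - 4·(-12) = -15 - (-48) = 33
k: 4·7 - (-6)·(-5) = 28 - 30 = -2
u × v = (51, 33, -2)
|u × v| = √(51² + 33² + (-2)²) = √3694 ≈ 60.7783

60.778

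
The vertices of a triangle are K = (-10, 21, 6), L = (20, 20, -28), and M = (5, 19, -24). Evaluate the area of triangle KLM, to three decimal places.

KL = (30, -1, -34),  KM = (15, -2, -30)
i: (-1)·(-30) - (-34)·(-2) = 30 - 68 = -38
j: (-34)·15 - 30·(-30) = -510 - (-900) = 390
k: 30·(-2) - (-1)·15 = -60 - (-15) = -45
KL × KM = (-38, 390, -45)
|KL × KM| = √155569 ≈ 394.4224
area = ½ · 394.4224 ≈ 197.211

197.211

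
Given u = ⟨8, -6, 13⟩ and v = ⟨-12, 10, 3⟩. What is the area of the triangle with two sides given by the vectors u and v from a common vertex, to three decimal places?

116.585

i: (-6)·3 - 13·10 = -18 - 130 = -148
j: 13·(-12) - 8·3 = -156 - 24 = -180
k: 8·10 - (-6)·(-12) = 80 - 72 = 8
u × v = (-148, -180, 8)
|u × v| = √((-148)² + (-180)² + 8²) = √54368 ≈ 233.1695
area = ½ · 233.1695 ≈ 116.585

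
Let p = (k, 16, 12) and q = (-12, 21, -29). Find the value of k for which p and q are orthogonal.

-1

p · q = k·(-12) + 16·21 + 12·(-29) = -12 - 12k
Set equal to 0: -12k = 12, so k = -1.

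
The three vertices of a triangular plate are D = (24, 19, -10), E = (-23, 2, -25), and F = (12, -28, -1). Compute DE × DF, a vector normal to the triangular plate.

DE = (-47, -17, -15)
DF = (-12, -47, 9)
i: (-17)·9 - (-15)·(-47) = -153 - 705 = -858
j: (-15)·(-12) - (-47)·9 = 180 - (-423) = 603
k: (-47)·(-47) - (-17)·(-12) = 2209 - 204 = 2005
DE × DF = (-858, 603, 2005)

(-858, 603, 2005)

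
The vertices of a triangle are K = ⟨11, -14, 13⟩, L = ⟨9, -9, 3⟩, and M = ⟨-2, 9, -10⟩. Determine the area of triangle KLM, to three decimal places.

KL = (-2, 5, -10),  KM = (-13, 23, -23)
i: 5·(-23) - (-10)·23 = -115 - (-230) = 115
j: (-10)·(-13) - (-2)·(-23) = 130 - 46 = 84
k: (-2)·23 - 5·(-13) = -46 - (-65) = 19
KL × KM = (115, 84, 19)
|KL × KM| = √20642 ≈ 143.6732
area = ½ · 143.6732 ≈ 71.837

71.837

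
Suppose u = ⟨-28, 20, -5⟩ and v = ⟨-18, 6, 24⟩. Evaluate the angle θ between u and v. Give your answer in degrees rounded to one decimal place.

u · v = (-28)·(-18) + 20·6 + (-5)·24 = 504 + 120 - 120 = 504
|u|² = 784 + 400 + 25 = 1209,  |u| = √1209 ≈ 34.770677
|v|² = 324 + 36 + 576 = 936,  |v| = √936 ≈ 30.594117
cos θ = 504 / (34.770677 · 30.594117) ≈ 0.47378
θ = arccos(0.47378) ≈ 61.7°

61.7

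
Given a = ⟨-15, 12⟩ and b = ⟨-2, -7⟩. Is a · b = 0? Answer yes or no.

a · b = (-15)·(-2) + 12·(-7) = 30 - 84 = -54
Nonzero, so the vectors are not orthogonal.

no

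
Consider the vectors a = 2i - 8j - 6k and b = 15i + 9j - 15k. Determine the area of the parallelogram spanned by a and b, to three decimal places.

230.043

i: (-8)·(-15) - (-6)·9 = 120 - (-54) = 174
j: (-6)·15 - 2·(-15) = -90 - (-30) = -60
k: 2·9 - (-8)·15 = 18 - (-120) = 138
a × b = (174, -60, 138)
|a × b| = √(174² + (-60)² + 138²) = √52920 ≈ 230.0435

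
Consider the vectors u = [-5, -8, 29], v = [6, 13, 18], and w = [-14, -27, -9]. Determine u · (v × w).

v × w:
i: 13·(-9) - 18·(-27) = -117 - (-486) = 369
j: 18·(-14) - 6·(-9) = -252 - (-54) = -198
k: 6·(-27) - 13·(-14) = -162 - (-182) = 20
v × w = (369, -198, 20)
u · (v × w) = (-5)·369 + (-8)·(-198) + 29·20 = -1845 + 1584 + 580 = 319

319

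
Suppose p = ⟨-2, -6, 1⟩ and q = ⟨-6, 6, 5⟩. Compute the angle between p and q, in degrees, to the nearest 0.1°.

p · q = (-2)·(-6) + (-6)·6 + 1·5 = 12 - 36 + 5 = -19
|p|² = 4 + 36 + 1 = 41,  |p| = √41 ≈ 6.403124
|q|² = 36 + 36 + 25 = 97,  |q| = √97 ≈ 9.848858
cos θ = -19 / (6.403124 · 9.848858) ≈ -0.30128
θ = arccos(-0.30128) ≈ 107.5°

107.5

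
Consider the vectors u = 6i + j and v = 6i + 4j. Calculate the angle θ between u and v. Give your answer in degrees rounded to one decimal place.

24.2

u · v = 6·6 + 1·4 = 36 + 4 = 40
|u|² = 36 + 1 = 37,  |u| = √37 ≈ 6.082763
|v|² = 36 + 16 = 52,  |v| = √52 ≈ 7.211103
cos θ = 40 / (6.082763 · 7.211103) ≈ 0.91192
θ = arccos(0.91192) ≈ 24.2°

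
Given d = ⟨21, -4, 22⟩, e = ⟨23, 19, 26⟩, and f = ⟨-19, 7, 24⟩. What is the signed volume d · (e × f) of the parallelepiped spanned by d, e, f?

e × f:
i: 19·24 - 26·7 = 456 - 182 = 274
j: 26·(-19) - 23·24 = -494 - 552 = -1046
k: 23·7 - 19·(-19) = 161 - (-361) = 522
e × f = (274, -1046, 522)
d · (e × f) = 21·274 + (-4)·(-1046) + 22·522 = 5754 + 4184 + 11484 = 21422

21422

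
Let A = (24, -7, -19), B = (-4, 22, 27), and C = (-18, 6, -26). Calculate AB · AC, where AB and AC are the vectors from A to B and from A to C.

AB = B − A = (-28, 29, 46)
AC = C − A = (-42, 13, -7)
AB · AC = (-28)·(-42) + 29·13 + 46·(-7) = 1176 + 377 - 322 = 1231

1231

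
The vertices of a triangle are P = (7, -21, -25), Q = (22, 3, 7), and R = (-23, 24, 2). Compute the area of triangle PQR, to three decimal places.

1053.152

PQ = (15, 24, 32),  PR = (-30, 45, 27)
i: 24·27 - 32·45 = 648 - 1440 = -792
j: 32·(-30) - 15·27 = -960 - 405 = -1365
k: 15·45 - 24·(-30) = 675 - (-720) = 1395
PQ × PR = (-792, -1365, 1395)
|PQ × PR| = √4436514 ≈ 2106.3034
area = ½ · 2106.3034 ≈ 1053.152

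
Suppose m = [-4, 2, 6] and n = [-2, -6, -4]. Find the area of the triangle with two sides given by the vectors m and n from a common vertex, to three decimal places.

24.249

i: 2·(-4) - 6·(-6) = -8 - (-36) = 28
j: 6·(-2) - (-4)·(-4) = -12 - 16 = -28
k: (-4)·(-6) - 2·(-2) = 24 - (-4) = 28
m × n = (28, -28, 28)
|m × n| = √(28² + (-28)² + 28²) = √2352 ≈ 48.4974
area = ½ · 48.4974 ≈ 24.249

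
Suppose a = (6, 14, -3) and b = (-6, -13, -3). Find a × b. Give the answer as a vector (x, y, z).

(-81, 36, 6)

i: 14·(-3) - (-3)·(-13) = -42 - 39 = -81
j: (-3)·(-6) - 6·(-3) = 18 - (-18) = 36
k: 6·(-13) - 14·(-6) = -78 - (-84) = 6
a × b = (-81, 36, 6)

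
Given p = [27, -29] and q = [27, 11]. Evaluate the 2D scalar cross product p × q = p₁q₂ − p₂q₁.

27·11 - (-29)·27 = 297 - (-783) = 1080

1080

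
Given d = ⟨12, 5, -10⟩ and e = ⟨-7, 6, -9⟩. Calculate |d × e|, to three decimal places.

i: 5·(-9) - (-10)·6 = -45 - (-60) = 15
j: (-10)·(-7) - 12·(-9) = 70 - (-108) = 178
k: 12·6 - 5·(-7) = 72 - (-35) = 107
d × e = (15, 178, 107)
|d × e| = √(15² + 178² + 107²) = √43358 ≈ 208.2258

208.226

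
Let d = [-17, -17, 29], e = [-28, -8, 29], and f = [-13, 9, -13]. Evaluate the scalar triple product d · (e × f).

e × f:
i: (-8)·(-13) - 29·9 = 104 - 261 = -157
j: 29·(-13) - (-28)·(-13) = -377 - 364 = -741
k: (-28)·9 - (-8)·(-13) = -252 - 104 = -356
e × f = (-157, -741, -356)
d · (e × f) = (-17)·(-157) + (-17)·(-741) + 29·(-356) = 2669 + 12597 - 10324 = 4942

4942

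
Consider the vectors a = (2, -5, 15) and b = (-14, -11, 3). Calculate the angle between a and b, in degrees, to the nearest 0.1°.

a · b = 2·(-14) + (-5)·(-11) + 15·3 = -28 + 55 + 45 = 72
|a|² = 4 + 25 + 225 = 254,  |a| = √254 ≈ 15.937377
|b|² = 196 + 121 + 9 = 326,  |b| = √326 ≈ 18.055470
cos θ = 72 / (15.937377 · 18.055470) ≈ 0.25021
θ = arccos(0.25021) ≈ 75.5°

75.5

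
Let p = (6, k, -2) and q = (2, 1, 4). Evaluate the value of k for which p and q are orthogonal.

p · q = 6·2 + k·1 + (-2)·4 = 4 + 1k
Set equal to 0: 1k = -4, so k = -4.

-4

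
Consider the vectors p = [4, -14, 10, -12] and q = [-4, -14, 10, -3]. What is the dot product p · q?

316

p · q = 4·(-4) + (-14)·(-14) + 10·10 + (-12)·(-3) = -16 + 196 + 100 + 36 = 316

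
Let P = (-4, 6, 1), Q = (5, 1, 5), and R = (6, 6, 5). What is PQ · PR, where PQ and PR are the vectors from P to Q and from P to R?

PQ = Q − P = (9, -5, 4)
PR = R − P = (10, 0, 4)
PQ · PR = 9·10 + (-5)·0 + 4·4 = 90 + 0 + 16 = 106

106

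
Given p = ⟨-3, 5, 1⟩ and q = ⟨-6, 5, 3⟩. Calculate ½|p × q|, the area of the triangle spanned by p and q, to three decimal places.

9.138

i: 5·3 - 1·5 = 15 - 5 = 10
j: 1·(-6) - (-3)·3 = -6 - (-9) = 3
k: (-3)·5 - 5·(-6) = -15 - (-30) = 15
p × q = (10, 3, 15)
|p × q| = √(10² + 3² + 15²) = √334 ≈ 18.2757
area = ½ · 18.2757 ≈ 9.138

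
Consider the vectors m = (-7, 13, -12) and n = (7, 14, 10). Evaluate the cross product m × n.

(298, -14, -189)

i: 13·10 - (-12)·14 = 130 - (-168) = 298
j: (-12)·7 - (-7)·10 = -84 - (-70) = -14
k: (-7)·14 - 13·7 = -98 - 91 = -189
m × n = (298, -14, -189)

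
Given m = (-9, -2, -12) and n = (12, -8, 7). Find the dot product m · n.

-176

m · n = (-9)·12 + (-2)·(-8) + (-12)·7 = -108 + 16 - 84 = -176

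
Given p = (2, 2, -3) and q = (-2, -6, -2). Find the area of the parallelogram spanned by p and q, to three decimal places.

25.456

i: 2·(-2) - (-3)·(-6) = -4 - 18 = -22
j: (-3)·(-2) - 2·(-2) = 6 - (-4) = 10
k: 2·(-6) - 2·(-2) = -12 - (-4) = -8
p × q = (-22, 10, -8)
|p × q| = √((-22)² + 10² + (-8)²) = √648 ≈ 25.4558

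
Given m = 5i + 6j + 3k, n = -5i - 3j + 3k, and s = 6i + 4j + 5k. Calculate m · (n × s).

117

n × s:
i: (-3)·5 - 3·4 = -15 - 12 = -27
j: 3·6 - (-5)·5 = 18 - (-25) = 43
k: (-5)·4 - (-3)·6 = -20 - (-18) = -2
n × s = (-27, 43, -2)
m · (n × s) = 5·(-27) + 6·43 + 3·(-2) = -135 + 258 - 6 = 117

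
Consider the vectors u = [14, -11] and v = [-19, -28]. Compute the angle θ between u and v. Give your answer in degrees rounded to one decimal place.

u · v = 14·(-19) + (-11)·(-28) = -266 + 308 = 42
|u|² = 196 + 121 = 317,  |u| = √317 ≈ 17.804494
|v|² = 361 + 784 = 1145,  |v| = √1145 ≈ 33.837849
cos θ = 42 / (17.804494 · 33.837849) ≈ 0.06971
θ = arccos(0.06971) ≈ 86.0°

86.0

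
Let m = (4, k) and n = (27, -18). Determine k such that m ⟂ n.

6

m · n = 4·27 + k·(-18) = 108 - 18k
Set equal to 0: -18k = -108, so k = 6.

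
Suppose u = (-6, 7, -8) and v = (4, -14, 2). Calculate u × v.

(-98, -20, 56)

i: 7·2 - (-8)·(-14) = 14 - 112 = -98
j: (-8)·4 - (-6)·2 = -32 - (-12) = -20
k: (-6)·(-14) - 7·4 = 84 - 28 = 56
u × v = (-98, -20, 56)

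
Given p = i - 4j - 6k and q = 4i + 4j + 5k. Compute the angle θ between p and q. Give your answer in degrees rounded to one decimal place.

139.8

p · q = 1·4 + (-4)·4 + (-6)·5 = 4 - 16 - 30 = -42
|p|² = 1 + 16 + 36 = 53,  |p| = √53 ≈ 7.280110
|q|² = 16 + 16 + 25 = 57,  |q| = √57 ≈ 7.549834
cos θ = -42 / (7.280110 · 7.549834) ≈ -0.76414
θ = arccos(-0.76414) ≈ 139.8°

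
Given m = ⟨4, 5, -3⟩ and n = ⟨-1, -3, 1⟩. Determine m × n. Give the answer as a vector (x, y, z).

(-4, -1, -7)

i: 5·1 - (-3)·(-3) = 5 - 9 = -4
j: (-3)·(-1) - 4·1 = 3 - 4 = -1
k: 4·(-3) - 5·(-1) = -12 - (-5) = -7
m × n = (-4, -1, -7)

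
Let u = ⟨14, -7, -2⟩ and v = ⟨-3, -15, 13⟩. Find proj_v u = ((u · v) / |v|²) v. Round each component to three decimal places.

u · v = 14·(-3) + (-7)·(-15) + (-2)·13 = -42 + 105 - 26 = 37
|v|² = 9 + 225 + 169 = 403
proj_v u = (37/403) · (-3, -15, 13) ≈ (-0.275, -1.377, 1.194)

(-0.275, -1.377, 1.194)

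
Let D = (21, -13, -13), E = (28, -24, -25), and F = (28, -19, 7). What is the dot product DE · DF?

DE = E − D = (7, -11, -12)
DF = F − D = (7, -6, 20)
DE · DF = 7·7 + (-11)·(-6) + (-12)·20 = 49 + 66 - 240 = -125

-125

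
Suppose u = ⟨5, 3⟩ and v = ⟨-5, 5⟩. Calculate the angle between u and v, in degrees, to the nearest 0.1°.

104.0

u · v = 5·(-5) + 3·5 = -25 + 15 = -10
|u|² = 25 + 9 = 34,  |u| = √34 ≈ 5.830952
|v|² = 25 + 25 = 50,  |v| = √50 ≈ 7.071068
cos θ = -10 / (5.830952 · 7.071068) ≈ -0.24254
θ = arccos(-0.24254) ≈ 104.0°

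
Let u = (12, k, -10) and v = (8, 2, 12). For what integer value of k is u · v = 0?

12

u · v = 12·8 + k·2 + (-10)·12 = -24 + 2k
Set equal to 0: 2k = 24, so k = 12.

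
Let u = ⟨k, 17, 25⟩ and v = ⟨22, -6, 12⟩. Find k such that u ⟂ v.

u · v = k·22 + 17·(-6) + 25·12 = 198 + 22k
Set equal to 0: 22k = -198, so k = -9.

-9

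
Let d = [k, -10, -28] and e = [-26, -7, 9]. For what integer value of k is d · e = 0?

d · e = k·(-26) + (-10)·(-7) + (-28)·9 = -182 - 26k
Set equal to 0: -26k = 182, so k = -7.

-7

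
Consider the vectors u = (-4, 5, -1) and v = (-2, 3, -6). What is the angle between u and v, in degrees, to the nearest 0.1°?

u · v = (-4)·(-2) + 5·3 + (-1)·(-6) = 8 + 15 + 6 = 29
|u|² = 16 + 25 + 1 = 42,  |u| = √42 ≈ 6.480741
|v|² = 4 + 9 + 36 = 49,  |v| = √49 ≈ 7.000000
cos θ = 29 / (6.480741 · 7.000000) ≈ 0.63926
θ = arccos(0.63926) ≈ 50.3°

50.3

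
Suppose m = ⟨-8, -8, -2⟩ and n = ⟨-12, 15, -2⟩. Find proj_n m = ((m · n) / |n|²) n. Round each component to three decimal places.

m · n = (-8)·(-12) + (-8)·15 + (-2)·(-2) = 96 - 120 + 4 = -20
|n|² = 144 + 225 + 4 = 373
proj_n m = (-20/373) · (-12, 15, -2) ≈ (0.643, -0.804, 0.107)

(0.643, -0.804, 0.107)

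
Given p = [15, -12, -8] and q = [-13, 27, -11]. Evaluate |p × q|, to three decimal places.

i: (-12)·(-11) - (-8)·27 = 132 - (-216) = 348
j: (-8)·(-13) - 15·(-11) = 104 - (-165) = 269
k: 15·27 - (-12)·(-13) = 405 - 156 = 249
p × q = (348, 269, 249)
|p × q| = √(348² + 269² + 249²) = √255466 ≈ 505.4364

505.436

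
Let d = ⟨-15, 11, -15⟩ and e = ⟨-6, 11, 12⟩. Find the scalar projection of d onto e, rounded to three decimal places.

d · e = (-15)·(-6) + 11·11 + (-15)·12 = 90 + 121 - 180 = 31
|e| = √(36 + 121 + 144) = √301 ≈ 17.3494
comp_e d = 31 / √301 ≈ 1.787

1.787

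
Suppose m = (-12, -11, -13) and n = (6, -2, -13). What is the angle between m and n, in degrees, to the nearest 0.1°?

66.7

m · n = (-12)·6 + (-11)·(-2) + (-13)·(-13) = -72 + 22 + 169 = 119
|m|² = 144 + 121 + 169 = 434,  |m| = √434 ≈ 20.832667
|n|² = 36 + 4 + 169 = 209,  |n| = √209 ≈ 14.456832
cos θ = 119 / (20.832667 · 14.456832) ≈ 0.39512
θ = arccos(0.39512) ≈ 66.7°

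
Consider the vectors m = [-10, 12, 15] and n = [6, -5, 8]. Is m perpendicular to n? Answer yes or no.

yes

m · n = (-10)·6 + 12·(-5) + 15·8 = -60 - 60 + 120 = 0
Zero, so the vectors are orthogonal.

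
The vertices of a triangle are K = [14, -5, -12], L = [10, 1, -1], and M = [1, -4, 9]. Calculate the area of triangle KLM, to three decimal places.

74.468

KL = (-4, 6, 11),  KM = (-13, 1, 21)
i: 6·21 - 11·1 = 126 - 11 = 115
j: 11·(-13) - (-4)·21 = -143 - (-84) = -59
k: (-4)·1 - 6·(-13) = -4 - (-78) = 74
KL × KM = (115, -59, 74)
|KL × KM| = √22182 ≈ 148.9362
area = ½ · 148.9362 ≈ 74.468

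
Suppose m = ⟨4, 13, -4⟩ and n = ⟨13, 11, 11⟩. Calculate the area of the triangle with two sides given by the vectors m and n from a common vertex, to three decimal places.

122.280

i: 13·11 - (-4)·11 = 143 - (-44) = 187
j: (-4)·13 - 4·11 = -52 - 44 = -96
k: 4·11 - 13·13 = 44 - 169 = -125
m × n = (187, -96, -125)
|m × n| = √(187² + (-96)² + (-125)²) = √59810 ≈ 244.5608
area = ½ · 244.5608 ≈ 122.280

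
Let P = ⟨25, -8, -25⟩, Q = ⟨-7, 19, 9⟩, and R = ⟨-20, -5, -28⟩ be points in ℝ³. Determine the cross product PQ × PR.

PQ = (-32, 27, 34)
PR = (-45, 3, -3)
i: 27·(-3) - 34·3 = -81 - 102 = -183
j: 34·(-45) - (-32)·(-3) = -1530 - 96 = -1626
k: (-32)·3 - 27·(-45) = -96 - (-1215) = 1119
PQ × PR = (-183, -1626, 1119)

(-183, -1626, 1119)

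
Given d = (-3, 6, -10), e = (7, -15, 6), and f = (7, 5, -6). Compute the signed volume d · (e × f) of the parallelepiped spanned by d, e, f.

e × f:
i: (-15)·(-6) - 6·5 = 90 - 30 = 60
j: 6·7 - 7·(-6) = 42 - (-42) = 84
k: 7·5 - (-15)·7 = 35 - (-105) = 140
e × f = (60, 84, 140)
d · (e × f) = (-3)·60 + 6·84 + (-10)·140 = -180 + 504 - 1400 = -1076

-1076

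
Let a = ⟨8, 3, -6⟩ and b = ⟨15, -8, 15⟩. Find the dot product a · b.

6

a · b = 8·15 + 3·(-8) + (-6)·15 = 120 - 24 - 90 = 6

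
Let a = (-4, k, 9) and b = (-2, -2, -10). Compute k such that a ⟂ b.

-41

a · b = (-4)·(-2) + k·(-2) + 9·(-10) = -82 - 2k
Set equal to 0: -2k = 82, so k = -41.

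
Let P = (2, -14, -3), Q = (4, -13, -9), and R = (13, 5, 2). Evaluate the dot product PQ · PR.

11

PQ = Q − P = (2, 1, -6)
PR = R − P = (11, 19, 5)
PQ · PR = 2·11 + 1·19 + (-6)·5 = 22 + 19 - 30 = 11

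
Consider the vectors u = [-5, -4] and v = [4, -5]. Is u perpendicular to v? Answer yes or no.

yes

u · v = (-5)·4 + (-4)·(-5) = -20 + 20 = 0
Zero, so the vectors are orthogonal.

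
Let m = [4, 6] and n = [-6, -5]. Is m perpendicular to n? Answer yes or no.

no

m · n = 4·(-6) + 6·(-5) = -24 - 30 = -54
Nonzero, so the vectors are not orthogonal.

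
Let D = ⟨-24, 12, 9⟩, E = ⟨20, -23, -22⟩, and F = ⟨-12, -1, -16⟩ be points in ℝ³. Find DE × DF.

(472, 728, -152)

DE = (44, -35, -31)
DF = (12, -13, -25)
i: (-35)·(-25) - (-31)·(-13) = 875 - 403 = 472
j: (-31)·12 - 44·(-25) = -372 - (-1100) = 728
k: 44·(-13) - (-35)·12 = -572 - (-420) = -152
DE × DF = (472, 728, -152)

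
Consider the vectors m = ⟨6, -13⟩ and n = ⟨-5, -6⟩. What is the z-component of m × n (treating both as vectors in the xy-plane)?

-101

6·(-6) - (-13)·(-5) = -36 - 65 = -101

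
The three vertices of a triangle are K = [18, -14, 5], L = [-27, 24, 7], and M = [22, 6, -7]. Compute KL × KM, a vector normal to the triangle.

(-496, -532, -1052)

KL = (-45, 38, 2)
KM = (4, 20, -12)
i: 38·(-12) - 2·20 = -456 - 40 = -496
j: 2·4 - (-45)·(-12) = 8 - 540 = -532
k: (-45)·20 - 38·4 = -900 - 152 = -1052
KL × KM = (-496, -532, -1052)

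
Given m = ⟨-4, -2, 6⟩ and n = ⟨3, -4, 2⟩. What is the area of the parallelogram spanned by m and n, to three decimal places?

39.497

i: (-2)·2 - 6·(-4) = -4 - (-24) = 20
j: 6·3 - (-4)·2 = 18 - (-8) = 26
k: (-4)·(-4) - (-2)·3 = 16 - (-6) = 22
m × n = (20, 26, 22)
|m × n| = √(20² + 26² + 22²) = √1560 ≈ 39.4968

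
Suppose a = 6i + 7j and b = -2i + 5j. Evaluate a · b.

23

a · b = 6·(-2) + 7·5 = -12 + 35 = 23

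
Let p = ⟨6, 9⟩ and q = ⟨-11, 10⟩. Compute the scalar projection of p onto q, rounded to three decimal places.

1.614

p · q = 6·(-11) + 9·10 = -66 + 90 = 24
|q| = √(121 + 100) = √221 ≈ 14.8661
comp_q p = 24 / √221 ≈ 1.614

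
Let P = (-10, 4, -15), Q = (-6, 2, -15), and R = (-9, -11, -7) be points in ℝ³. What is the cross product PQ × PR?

(-16, -32, -58)

PQ = (4, -2, 0)
PR = (1, -15, 8)
i: (-2)·8 - 0·(-15) = -16 - 0 = -16
j: 0·1 - 4·8 = 0 - 32 = -32
k: 4·(-15) - (-2)·1 = -60 - (-2) = -58
PQ × PR = (-16, -32, -58)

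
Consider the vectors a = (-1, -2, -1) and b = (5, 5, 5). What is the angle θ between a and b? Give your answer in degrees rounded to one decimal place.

160.5

a · b = (-1)·5 + (-2)·5 + (-1)·5 = -5 - 10 - 5 = -20
|a|² = 1 + 4 + 1 = 6,  |a| = √6 ≈ 2.449490
|b|² = 25 + 25 + 25 = 75,  |b| = √75 ≈ 8.660254
cos θ = -20 / (2.449490 · 8.660254) ≈ -0.94281
θ = arccos(-0.94281) ≈ 160.5°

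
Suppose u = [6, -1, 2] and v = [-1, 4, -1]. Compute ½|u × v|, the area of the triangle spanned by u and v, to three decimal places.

12.186

i: (-1)·(-1) - 2·4 = 1 - 8 = -7
j: 2·(-1) - 6·(-1) = -2 - (-6) = 4
k: 6·4 - (-1)·(-1) = 24 - 1 = 23
u × v = (-7, 4, 23)
|u × v| = √((-7)² + 4² + 23²) = √594 ≈ 24.3721
area = ½ · 24.3721 ≈ 12.186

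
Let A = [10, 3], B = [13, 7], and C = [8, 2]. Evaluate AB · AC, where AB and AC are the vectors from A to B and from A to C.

-10

AB = B − A = (3, 4)
AC = C − A = (-2, -1)
AB · AC = 3·(-2) + 4·(-1) = -6 - 4 = -10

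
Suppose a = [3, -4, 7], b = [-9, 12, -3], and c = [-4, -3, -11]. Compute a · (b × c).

450

b × c:
i: 12·(-11) - (-3)·(-3) = -132 - 9 = -141
j: (-3)·(-4) - (-9)·(-11) = 12 - 99 = -87
k: (-9)·(-3) - 12·(-4) = 27 - (-48) = 75
b × c = (-141, -87, 75)
a · (b × c) = 3·(-141) + (-4)·(-87) + 7·75 = -423 + 348 + 525 = 450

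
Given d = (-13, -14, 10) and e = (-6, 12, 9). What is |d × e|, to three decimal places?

348.375

i: (-14)·9 - 10·12 = -126 - 120 = -246
j: 10·(-6) - (-13)·9 = -60 - (-117) = 57
k: (-13)·12 - (-14)·(-6) = -156 - 84 = -240
d × e = (-246, 57, -240)
|d × e| = √((-246)² + 57² + (-240)²) = √121365 ≈ 348.3748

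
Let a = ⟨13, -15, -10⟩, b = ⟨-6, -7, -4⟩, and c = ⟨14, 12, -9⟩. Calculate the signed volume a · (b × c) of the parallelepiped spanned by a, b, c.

b × c:
i: (-7)·(-9) - (-4)·12 = 63 - (-48) = 111
j: (-4)·14 - (-6)·(-9) = -56 - 54 = -110
k: (-6)·12 - (-7)·14 = -72 - (-98) = 26
b × c = (111, -110, 26)
a · (b × c) = 13·111 + (-15)·(-110) + (-10)·26 = 1443 + 1650 - 260 = 2833

2833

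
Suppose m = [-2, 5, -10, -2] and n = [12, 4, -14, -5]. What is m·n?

146

m · n = (-2)·12 + 5·4 + (-10)·(-14) + (-2)·(-5) = -24 + 20 + 140 + 10 = 146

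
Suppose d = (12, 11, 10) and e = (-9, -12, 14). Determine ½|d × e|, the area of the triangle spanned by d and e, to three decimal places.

i: 11·14 - 10·(-12) = 154 - (-120) = 274
j: 10·(-9) - 12·14 = -90 - 168 = -258
k: 12·(-12) - 11·(-9) = -144 - (-99) = -45
d × e = (274, -258, -45)
|d × e| = √(274² + (-258)² + (-45)²) = √143665 ≈ 379.0317
area = ½ · 379.0317 ≈ 189.516

189.516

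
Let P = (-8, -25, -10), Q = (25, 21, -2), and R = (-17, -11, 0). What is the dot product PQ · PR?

PQ = Q − P = (33, 46, 8)
PR = R − P = (-9, 14, 10)
PQ · PR = 33·(-9) + 46·14 + 8·10 = -297 + 644 + 80 = 427

427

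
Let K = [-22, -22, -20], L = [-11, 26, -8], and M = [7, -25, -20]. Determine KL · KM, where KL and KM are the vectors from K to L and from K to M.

KL = L − K = (11, 48, 12)
KM = M − K = (29, -3, 0)
KL · KM = 11·29 + 48·(-3) + 12·0 = 319 - 144 + 0 = 175

175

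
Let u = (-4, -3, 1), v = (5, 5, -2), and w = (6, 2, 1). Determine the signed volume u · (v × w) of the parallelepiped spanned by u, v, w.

v × w:
i: 5·1 - (-2)·2 = 5 - (-4) = 9
j: (-2)·6 - 5·1 = -12 - 5 = -17
k: 5·2 - 5·6 = 10 - 30 = -20
v × w = (9, -17, -20)
u · (v × w) = (-4)·9 + (-3)·(-17) + 1·(-20) = -36 + 51 - 20 = -5

-5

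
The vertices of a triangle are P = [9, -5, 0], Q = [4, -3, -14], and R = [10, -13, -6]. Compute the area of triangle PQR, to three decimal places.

PQ = (-5, 2, -14),  PR = (1, -8, -6)
i: 2·(-6) - (-14)·(-8) = -12 - 112 = -124
j: (-14)·1 - (-5)·(-6) = -14 - 30 = -44
k: (-5)·(-8) - 2·1 = 40 - 2 = 38
PQ × PR = (-124, -44, 38)
|PQ × PR| = √18756 ≈ 136.9525
area = ½ · 136.9525 ≈ 68.476

68.476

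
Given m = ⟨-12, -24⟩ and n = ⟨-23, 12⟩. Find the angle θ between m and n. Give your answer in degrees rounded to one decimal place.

m · n = (-12)·(-23) + (-24)·12 = 276 - 288 = -12
|m|² = 144 + 576 = 720,  |m| = √720 ≈ 26.832816
|n|² = 529 + 144 = 673,  |n| = √673 ≈ 25.942244
cos θ = -12 / (26.832816 · 25.942244) ≈ -0.01724
θ = arccos(-0.01724) ≈ 91.0°

91.0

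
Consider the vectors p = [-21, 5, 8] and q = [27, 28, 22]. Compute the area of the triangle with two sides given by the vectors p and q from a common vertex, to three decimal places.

i: 5·22 - 8·28 = 110 - 224 = -114
j: 8·27 - (-21)·22 = 216 - (-462) = 678
k: (-21)·28 - 5·27 = -588 - 135 = -723
p × q = (-114, 678, -723)
|p × q| = √((-114)² + 678² + (-723)²) = √995409 ≈ 997.7019
area = ½ · 997.7019 ≈ 498.851

498.851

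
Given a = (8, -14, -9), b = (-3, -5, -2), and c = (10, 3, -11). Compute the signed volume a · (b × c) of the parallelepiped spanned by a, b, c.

861

b × c:
i: (-5)·(-11) - (-2)·3 = 55 - (-6) = 61
j: (-2)·10 - (-3)·(-11) = -20 - 33 = -53
k: (-3)·3 - (-5)·10 = -9 - (-50) = 41
b × c = (61, -53, 41)
a · (b × c) = 8·61 + (-14)·(-53) + (-9)·41 = 488 + 742 - 369 = 861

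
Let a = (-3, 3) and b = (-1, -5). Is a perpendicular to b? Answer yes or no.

no

a · b = (-3)·(-1) + 3·(-5) = 3 - 15 = -12
Nonzero, so the vectors are not orthogonal.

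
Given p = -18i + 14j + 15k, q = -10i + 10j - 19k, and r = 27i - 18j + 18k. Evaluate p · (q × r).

-3096

q × r:
i: 10·18 - (-19)·(-18) = 180 - 342 = -162
j: (-19)·27 - (-10)·18 = -513 - (-180) = -333
k: (-10)·(-18) - 10·27 = 180 - 270 = -90
q × r = (-162, -333, -90)
p · (q × r) = (-18)·(-162) + 14·(-333) + 15·(-90) = 2916 - 4662 - 1350 = -3096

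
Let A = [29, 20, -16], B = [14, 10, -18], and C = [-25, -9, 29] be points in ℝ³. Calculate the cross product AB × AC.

(-508, 783, -105)

AB = (-15, -10, -2)
AC = (-54, -29, 45)
i: (-10)·45 - (-2)·(-29) = -450 - 58 = -508
j: (-2)·(-54) - (-15)·45 = 108 - (-675) = 783
k: (-15)·(-29) - (-10)·(-54) = 435 - 540 = -105
AB × AC = (-508, 783, -105)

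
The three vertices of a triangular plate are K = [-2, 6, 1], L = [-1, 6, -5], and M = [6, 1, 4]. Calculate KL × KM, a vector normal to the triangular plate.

KL = (1, 0, -6)
KM = (8, -5, 3)
i: 0·3 - (-6)·(-5) = 0 - 30 = -30
j: (-6)·8 - 1·3 = -48 - 3 = -51
k: 1·(-5) - 0·8 = -5 - 0 = -5
KL × KM = (-30, -51, -5)

(-30, -51, -5)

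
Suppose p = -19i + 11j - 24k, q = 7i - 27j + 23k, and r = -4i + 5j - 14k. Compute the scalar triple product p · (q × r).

q × r:
i: (-27)·(-14) - 23·5 = 378 - 115 = 263
j: 23·(-4) - 7·(-14) = -92 - (-98) = 6
k: 7·5 - (-27)·(-4) = 35 - 108 = -73
q × r = (263, 6, -73)
p · (q × r) = (-19)·263 + 11·6 + (-24)·(-73) = -4997 + 66 + 1752 = -3179

-3179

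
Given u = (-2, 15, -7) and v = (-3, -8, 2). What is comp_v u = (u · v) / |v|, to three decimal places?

-14.587

u · v = (-2)·(-3) + 15·(-8) + (-7)·2 = 6 - 120 - 14 = -128
|v| = √(9 + 64 + 4) = √77 ≈ 8.7750
comp_v u = -128 / √77 ≈ -14.587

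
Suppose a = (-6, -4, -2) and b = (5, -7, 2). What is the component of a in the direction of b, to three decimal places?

a · b = (-6)·5 + (-4)·(-7) + (-2)·2 = -30 + 28 - 4 = -6
|b| = √(25 + 49 + 4) = √78 ≈ 8.8318
comp_b a = -6 / √78 ≈ -0.679

-0.679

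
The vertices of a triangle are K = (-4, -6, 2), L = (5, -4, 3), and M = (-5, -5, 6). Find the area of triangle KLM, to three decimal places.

KL = (9, 2, 1),  KM = (-1, 1, 4)
i: 2·4 - 1·1 = 8 - 1 = 7
j: 1·(-1) - 9·4 = -1 - 36 = -37
k: 9·1 - 2·(-1) = 9 - (-2) = 11
KL × KM = (7, -37, 11)
|KL × KM| = √1539 ≈ 39.2301
area = ½ · 39.2301 ≈ 19.615

19.615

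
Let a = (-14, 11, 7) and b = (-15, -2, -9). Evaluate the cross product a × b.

i: 11·(-9) - 7·(-2) = -99 - (-14) = -85
j: 7·(-15) - (-14)·(-9) = -105 - 126 = -231
k: (-14)·(-2) - 11·(-15) = 28 - (-165) = 193
a × b = (-85, -231, 193)

(-85, -231, 193)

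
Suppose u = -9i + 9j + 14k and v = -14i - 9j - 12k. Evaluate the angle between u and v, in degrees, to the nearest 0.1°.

108.5

u · v = (-9)·(-14) + 9·(-9) + 14·(-12) = 126 - 81 - 168 = -123
|u|² = 81 + 81 + 196 = 358,  |u| = √358 ≈ 18.920888
|v|² = 196 + 81 + 144 = 421,  |v| = √421 ≈ 20.518285
cos θ = -123 / (18.920888 · 20.518285) ≈ -0.31683
θ = arccos(-0.31683) ≈ 108.5°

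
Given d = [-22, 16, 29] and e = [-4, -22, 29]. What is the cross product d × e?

i: 16·29 - 29·(-22) = 464 - (-638) = 1102
j: 29·(-4) - (-22)·29 = -116 - (-638) = 522
k: (-22)·(-22) - 16·(-4) = 484 - (-64) = 548
d × e = (1102, 522, 548)

(1102, 522, 548)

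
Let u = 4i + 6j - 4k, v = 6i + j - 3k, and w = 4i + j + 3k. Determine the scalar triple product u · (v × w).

v × w:
i: 1·3 - (-3)·1 = 3 - (-3) = 6
j: (-3)·4 - 6·3 = -12 - 18 = -30
k: 6·1 - 1·4 = 6 - 4 = 2
v × w = (6, -30, 2)
u · (v × w) = 4·6 + 6·(-30) + (-4)·2 = 24 - 180 - 8 = -164

-164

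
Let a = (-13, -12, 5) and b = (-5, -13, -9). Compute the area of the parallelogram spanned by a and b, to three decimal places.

248.946

i: (-12)·(-9) - 5·(-13) = 108 - (-65) = 173
j: 5·(-5) - (-13)·(-9) = -25 - 117 = -142
k: (-13)·(-13) - (-12)·(-5) = 169 - 60 = 109
a × b = (173, -142, 109)
|a × b| = √(173² + (-142)² + 109²) = √61974 ≈ 248.9458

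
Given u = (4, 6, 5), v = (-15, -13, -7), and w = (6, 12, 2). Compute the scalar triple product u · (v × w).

v × w:
i: (-13)·2 - (-7)·12 = -26 - (-84) = 58
j: (-7)·6 - (-15)·2 = -42 - (-30) = -12
k: (-15)·12 - (-13)·6 = -180 - (-78) = -102
v × w = (58, -12, -102)
u · (v × w) = 4·58 + 6·(-12) + 5·(-102) = 232 - 72 - 510 = -350

-350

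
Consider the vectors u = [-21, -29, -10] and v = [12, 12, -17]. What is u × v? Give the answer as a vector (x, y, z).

i: (-29)·(-17) - (-10)·12 = 493 - (-120) = 613
j: (-10)·12 - (-21)·(-17) = -120 - 357 = -477
k: (-21)·12 - (-29)·12 = -252 - (-348) = 96
u × v = (613, -477, 96)

(613, -477, 96)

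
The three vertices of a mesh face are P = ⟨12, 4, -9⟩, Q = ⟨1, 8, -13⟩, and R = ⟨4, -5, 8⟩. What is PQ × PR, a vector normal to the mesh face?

(32, 219, 131)

PQ = (-11, 4, -4)
PR = (-8, -9, 17)
i: 4·17 - (-4)·(-9) = 68 - 36 = 32
j: (-4)·(-8) - (-11)·17 = 32 - (-187) = 219
k: (-11)·(-9) - 4·(-8) = 99 - (-32) = 131
PQ × PR = (32, 219, 131)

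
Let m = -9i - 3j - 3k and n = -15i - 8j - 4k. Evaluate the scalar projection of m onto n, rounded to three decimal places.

9.791

m · n = (-9)·(-15) + (-3)·(-8) + (-3)·(-4) = 135 + 24 + 12 = 171
|n| = √(225 + 64 + 16) = √305 ≈ 17.4642
comp_n m = 171 / √305 ≈ 9.791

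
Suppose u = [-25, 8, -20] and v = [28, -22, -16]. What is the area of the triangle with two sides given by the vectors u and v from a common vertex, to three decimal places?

581.055

i: 8·(-16) - (-20)·(-22) = -128 - 440 = -568
j: (-20)·28 - (-25)·(-16) = -560 - 400 = -960
k: (-25)·(-22) - 8·28 = 550 - 224 = 326
u × v = (-568, -960, 326)
|u × v| = √((-568)² + (-960)² + 326²) = √1350500 ≈ 1162.1101
area = ½ · 1162.1101 ≈ 581.055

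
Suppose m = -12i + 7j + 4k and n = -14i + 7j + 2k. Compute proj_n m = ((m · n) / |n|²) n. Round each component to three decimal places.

m · n = (-12)·(-14) + 7·7 + 4·2 = 168 + 49 + 8 = 225
|n|² = 196 + 49 + 4 = 249
proj_n m = (225/249) · (-14, 7, 2) ≈ (-12.651, 6.325, 1.807)

(-12.651, 6.325, 1.807)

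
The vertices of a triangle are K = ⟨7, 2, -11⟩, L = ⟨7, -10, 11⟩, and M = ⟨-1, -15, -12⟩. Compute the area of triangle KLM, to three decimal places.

KL = (0, -12, 22),  KM = (-8, -17, -1)
i: (-12)·(-1) - 22·(-17) = 12 - (-374) = 386
j: 22·(-8) - 0·(-1) = -176 - 0 = -176
k: 0·(-17) - (-12)·(-8) = 0 - 96 = -96
KL × KM = (386, -176, -96)
|KL × KM| = √189188 ≈ 434.9575
area = ½ · 434.9575 ≈ 217.479

217.479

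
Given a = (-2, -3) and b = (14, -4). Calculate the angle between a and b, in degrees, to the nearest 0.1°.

107.7

a · b = (-2)·14 + (-3)·(-4) = -28 + 12 = -16
|a|² = 4 + 9 = 13,  |a| = √13 ≈ 3.605551
|b|² = 196 + 16 = 212,  |b| = √212 ≈ 14.560220
cos θ = -16 / (3.605551 · 14.560220) ≈ -0.30478
θ = arccos(-0.30478) ≈ 107.7°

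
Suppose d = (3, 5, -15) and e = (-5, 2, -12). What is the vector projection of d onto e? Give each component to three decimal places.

d · e = 3·(-5) + 5·2 + (-15)·(-12) = -15 + 10 + 180 = 175
|e|² = 25 + 4 + 144 = 173
proj_e d = (175/173) · (-5, 2, -12) ≈ (-5.058, 2.023, -12.139)

(-5.058, 2.023, -12.139)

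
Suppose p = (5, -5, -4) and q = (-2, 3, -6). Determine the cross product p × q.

i: (-5)·(-6) - (-4)·3 = 30 - (-12) = 42
j: (-4)·(-2) - 5·(-6) = 8 - (-30) = 38
k: 5·3 - (-5)·(-2) = 15 - 10 = 5
p × q = (42, 38, 5)

(42, 38, 5)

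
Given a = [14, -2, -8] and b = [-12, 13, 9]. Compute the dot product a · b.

-266

a · b = 14·(-12) + (-2)·13 + (-8)·9 = -168 - 26 - 72 = -266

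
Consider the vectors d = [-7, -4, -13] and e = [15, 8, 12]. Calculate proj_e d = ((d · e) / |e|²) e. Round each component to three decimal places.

(-10.150, -5.413, -8.120)

d · e = (-7)·15 + (-4)·8 + (-13)·12 = -105 - 32 - 156 = -293
|e|² = 225 + 64 + 144 = 433
proj_e d = (-293/433) · (15, 8, 12) ≈ (-10.150, -5.413, -8.120)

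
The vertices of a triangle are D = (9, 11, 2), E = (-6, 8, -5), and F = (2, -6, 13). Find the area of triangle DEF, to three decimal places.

175.824

DE = (-15, -3, -7),  DF = (-7, -17, 11)
i: (-3)·11 - (-7)·(-17) = -33 - 119 = -152
j: (-7)·(-7) - (-15)·11 = 49 - (-165) = 214
k: (-15)·(-17) - (-3)·(-7) = 255 - 21 = 234
DE × DF = (-152, 214, 234)
|DE × DF| = √123656 ≈ 351.6476
area = ½ · 351.6476 ≈ 175.824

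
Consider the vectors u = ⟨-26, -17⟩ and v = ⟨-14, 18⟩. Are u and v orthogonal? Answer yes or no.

no

u · v = (-26)·(-14) + (-17)·18 = 364 - 306 = 58
Nonzero, so the vectors are not orthogonal.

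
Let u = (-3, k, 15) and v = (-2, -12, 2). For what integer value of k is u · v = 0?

u · v = (-3)·(-2) + k·(-12) + 15·2 = 36 - 12k
Set equal to 0: -12k = -36, so k = 3.

3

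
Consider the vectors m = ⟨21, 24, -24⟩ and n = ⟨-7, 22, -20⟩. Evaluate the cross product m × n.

i: 24·(-20) - (-24)·22 = -480 - (-528) = 48
j: (-24)·(-7) - 21·(-20) = 168 - (-420) = 588
k: 21·22 - 24·(-7) = 462 - (-168) = 630
m × n = (48, 588, 630)

(48, 588, 630)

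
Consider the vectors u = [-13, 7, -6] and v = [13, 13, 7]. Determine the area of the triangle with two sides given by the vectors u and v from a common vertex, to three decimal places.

i: 7·7 - (-6)·13 = 49 - (-78) = 127
j: (-6)·13 - (-13)·7 = -78 - (-91) = 13
k: (-13)·13 - 7·13 = -169 - 91 = -260
u × v = (127, 13, -260)
|u × v| = √(127² + 13² + (-260)²) = √83898 ≈ 289.6515
area = ½ · 289.6515 ≈ 144.826

144.826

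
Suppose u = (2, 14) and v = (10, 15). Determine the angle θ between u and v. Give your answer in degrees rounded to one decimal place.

25.6

u · v = 2·10 + 14·15 = 20 + 210 = 230
|u|² = 4 + 196 = 200,  |u| = √200 ≈ 14.142136
|v|² = 100 + 225 = 325,  |v| = √325 ≈ 18.027756
cos θ = 230 / (14.142136 · 18.027756) ≈ 0.90213
θ = arccos(0.90213) ≈ 25.6°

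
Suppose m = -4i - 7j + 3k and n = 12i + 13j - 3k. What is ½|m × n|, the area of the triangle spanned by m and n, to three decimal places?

i: (-7)·(-3) - 3·13 = 21 - 39 = -18
j: 3·12 - (-4)·(-3) = 36 - 12 = 24
k: (-4)·13 - (-7)·12 = -52 - (-84) = 32
m × n = (-18, 24, 32)
|m × n| = √((-18)² + 24² + 32²) = √1924 ≈ 43.8634
area = ½ · 43.8634 ≈ 21.932

21.932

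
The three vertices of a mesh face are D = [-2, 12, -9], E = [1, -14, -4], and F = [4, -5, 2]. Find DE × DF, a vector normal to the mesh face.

(-201, -3, 105)

DE = (3, -26, 5)
DF = (6, -17, 11)
i: (-26)·11 - 5·(-17) = -286 - (-85) = -201
j: 5·6 - 3·11 = 30 - 33 = -3
k: 3·(-17) - (-26)·6 = -51 - (-156) = 105
DE × DF = (-201, -3, 105)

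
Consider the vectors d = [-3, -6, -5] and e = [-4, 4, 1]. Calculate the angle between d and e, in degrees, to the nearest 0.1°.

d · e = (-3)·(-4) + (-6)·4 + (-5)·1 = 12 - 24 - 5 = -17
|d|² = 9 + 36 + 25 = 70,  |d| = √70 ≈ 8.366600
|e|² = 16 + 16 + 1 = 33,  |e| = √33 ≈ 5.744563
cos θ = -17 / (8.366600 · 5.744563) ≈ -0.35371
θ = arccos(-0.35371) ≈ 110.7°

110.7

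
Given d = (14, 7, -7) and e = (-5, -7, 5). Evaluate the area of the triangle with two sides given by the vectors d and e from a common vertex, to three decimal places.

i: 7·5 - (-7)·(-7) = 35 - 49 = -14
j: (-7)·(-5) - 14·5 = 35 - 70 = -35
k: 14·(-7) - 7·(-5) = -98 - (-35) = -63
d × e = (-14, -35, -63)
|d × e| = √((-14)² + (-35)² + (-63)²) = √5390 ≈ 73.4166
area = ½ · 73.4166 ≈ 36.708

36.708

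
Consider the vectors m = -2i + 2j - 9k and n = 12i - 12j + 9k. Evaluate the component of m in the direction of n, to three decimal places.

m · n = (-2)·12 + 2·(-12) + (-9)·9 = -24 - 24 - 81 = -129
|n| = √(144 + 144 + 81) = √369 ≈ 19.2094
comp_n m = -129 / √369 ≈ -6.715

-6.715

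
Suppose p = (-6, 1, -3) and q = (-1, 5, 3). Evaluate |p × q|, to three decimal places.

i: 1·3 - (-3)·5 = 3 - (-15) = 18
j: (-3)·(-1) - (-6)·3 = 3 - (-18) = 21
k: (-6)·5 - 1·(-1) = -30 - (-1) = -29
p × q = (18, 21, -29)
|p × q| = √(18² + 21² + (-29)²) = √1606 ≈ 40.0749

40.075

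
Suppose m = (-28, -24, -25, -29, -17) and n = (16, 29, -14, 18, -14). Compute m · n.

m · n = (-28)·16 + (-24)·29 + (-25)·(-14) + (-29)·18 + (-17)·(-14) = -448 - 696 + 350 - 522 + 238 = -1078

-1078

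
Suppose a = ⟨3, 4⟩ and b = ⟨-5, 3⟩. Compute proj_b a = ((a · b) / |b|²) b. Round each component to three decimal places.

(0.441, -0.265)

a · b = 3·(-5) + 4·3 = -15 + 12 = -3
|b|² = 25 + 9 = 34
proj_b a = (-3/34) · (-5, 3) ≈ (0.441, -0.265)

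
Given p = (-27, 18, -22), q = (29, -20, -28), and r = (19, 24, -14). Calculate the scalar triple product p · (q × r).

-51644

q × r:
i: (-20)·(-14) - (-28)·24 = 280 - (-672) = 952
j: (-28)·19 - 29·(-14) = -532 - (-406) = -126
k: 29·24 - (-20)·19 = 696 - (-380) = 1076
q × r = (952, -126, 1076)
p · (q × r) = (-27)·952 + 18·(-126) + (-22)·1076 = -25704 - 2268 - 23672 = -51644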